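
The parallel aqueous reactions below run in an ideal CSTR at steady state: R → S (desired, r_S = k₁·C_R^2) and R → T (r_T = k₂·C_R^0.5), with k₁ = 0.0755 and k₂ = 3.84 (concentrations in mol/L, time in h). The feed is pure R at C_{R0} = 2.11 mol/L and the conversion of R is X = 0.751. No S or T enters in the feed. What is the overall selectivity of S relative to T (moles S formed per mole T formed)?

Exit C_R = C_{R0}(1−X) = 2.11×0.249 = 0.5254 mol/L.
Rates in a CSTR are evaluated at the outlet concentration: r_S = 0.0755×0.5254^2 = 0.02084, r_T = 3.84×0.5254^0.5 = 2.783.
Overall selectivity = C_S/C_T = r_Sτ/(r_Tτ) = r_S/r_T = 0.00749.

0.00749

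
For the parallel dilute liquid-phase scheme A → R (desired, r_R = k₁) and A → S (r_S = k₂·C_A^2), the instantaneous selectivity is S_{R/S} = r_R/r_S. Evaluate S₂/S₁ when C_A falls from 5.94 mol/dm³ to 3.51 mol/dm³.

2.86

S_{R/S} = (k₁/k₂)·C_A^-2, so S₂/S₁ = (C_{A,2}/C_{A,1})^-2.
= (3.51/5.94)^(-2) = (0.5909)^(-2) = 2.86.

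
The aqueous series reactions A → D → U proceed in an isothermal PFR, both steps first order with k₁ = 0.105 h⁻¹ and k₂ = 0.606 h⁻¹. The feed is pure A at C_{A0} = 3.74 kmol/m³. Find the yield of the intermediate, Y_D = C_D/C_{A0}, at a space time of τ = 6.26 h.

0.104

The intermediate concentration in a first-order A→B→C sequence is C_D = k₁C_{A0}(e^(−k₁τ) − e^(−k₂τ))/(k₂−k₁).
e^(−k₁τ) = e^(−0.105×6.26) = e^(−0.6573) = 0.5182; e^(−k₂τ) = e^(−3.794) = 0.02252.
C_D = 0.105×3.74/(0.606−0.105) × (0.5182−0.02252) = 0.7838×0.4957 = 0.3886 kmol/m³.
Y_D = C_D/C_{A0} = 0.3886/3.74 = 0.104.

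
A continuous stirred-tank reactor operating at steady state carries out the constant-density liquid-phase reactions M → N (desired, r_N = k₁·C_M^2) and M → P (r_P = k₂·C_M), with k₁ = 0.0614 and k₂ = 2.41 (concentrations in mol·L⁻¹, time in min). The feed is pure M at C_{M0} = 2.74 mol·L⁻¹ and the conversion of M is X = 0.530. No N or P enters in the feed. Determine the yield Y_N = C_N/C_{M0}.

0.0168

Exit C_M = C_{M0}(1−X) = 2.74×0.470 = 1.288 mol·L⁻¹.
In a CSTR the entire volume is at exit conditions, so r_N = 0.0614×1.288^2 = 0.1018 and r_P = 2.41×1.288 = 3.104.
Fraction of consumed M going to N: r_N/(r_N+r_P) = 0.03177.
C_N = 0.03177·C_{M0}·X = 0.03177×2.74×0.530 = 0.0461 mol·L⁻¹; Y_N = C_N/C_{M0} = 0.0168.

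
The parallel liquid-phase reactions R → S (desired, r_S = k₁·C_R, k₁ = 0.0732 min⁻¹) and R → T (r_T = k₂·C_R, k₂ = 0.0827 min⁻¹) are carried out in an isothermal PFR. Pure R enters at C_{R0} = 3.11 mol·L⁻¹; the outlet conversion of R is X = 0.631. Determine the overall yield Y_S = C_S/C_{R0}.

0.296

C_R = C_{R0}(1−X) = 1.148 mol·L⁻¹.
Both paths are first order in R, so the instantaneous fraction to S is constant: dC_S/d(−C_R) = k₁/(k₁+k₂) = 0.4695.
C_S = 0.4695·(C_{R0}−C_R) = 0.4695×1.962 = 0.921 mol·L⁻¹.
Y_S = C_S/C_{R0} = 0.9214/3.11 = 0.296.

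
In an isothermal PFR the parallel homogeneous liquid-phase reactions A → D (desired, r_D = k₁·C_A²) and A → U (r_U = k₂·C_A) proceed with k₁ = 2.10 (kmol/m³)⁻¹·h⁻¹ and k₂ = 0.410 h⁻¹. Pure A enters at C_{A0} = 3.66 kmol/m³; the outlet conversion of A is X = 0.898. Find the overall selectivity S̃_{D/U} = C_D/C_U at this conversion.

7.79

C_A = C_{A0}(1−X) = 0.3733 kmol/m³.
Along a PFR/batch, dC_U/dC_A = −r_U/(r_D+r_U) = −k₂/(k₂+k₁·C_A).
Integrating from C_{A0} to C_A: C_U = (0.410/2.10)·ln[(0.410+2.10·3.66)/(0.410+2.10·0.373)] = 0.1952·ln(8.096/1.194) = 0.3737 kmol/m³.
Then C_D = (C_{A0}−C_A) − C_U = 3.287 − 0.3737 = 2.913 kmol/m³.
S̃_{D/U} = C_D/C_U = 2.913/0.3737 = 7.79.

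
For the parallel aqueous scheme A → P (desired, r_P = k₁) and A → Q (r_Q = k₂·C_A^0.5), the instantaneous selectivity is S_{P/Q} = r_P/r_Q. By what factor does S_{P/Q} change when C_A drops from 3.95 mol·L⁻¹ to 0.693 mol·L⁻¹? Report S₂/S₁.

S_{P/Q} = (k₁/k₂)·C_A^-0.5, so S₂/S₁ = (C_{A,2}/C_{A,1})^-0.5.
= (0.693/3.95)^(-0.5) = (0.1754)^(-0.5) = 2.39.

2.39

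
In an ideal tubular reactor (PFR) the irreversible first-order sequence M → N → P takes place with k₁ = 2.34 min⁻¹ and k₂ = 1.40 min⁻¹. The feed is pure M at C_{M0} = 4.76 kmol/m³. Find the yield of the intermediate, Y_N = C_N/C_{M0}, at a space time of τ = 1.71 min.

0.182

The intermediate concentration in a first-order A→B→C sequence is C_N = k₁C_{M0}(e^(−k₁τ) − e^(−k₂τ))/(k₂−k₁).
e^(−k₁τ) = e^(−2.34×1.71) = e^(−4.001) = 0.01829; e^(−k₂τ) = e^(−2.394) = 0.09126.
C_N = 2.34×4.76/(1.40−2.34) × (0.01829−0.09126) = (-11.85)×(-0.07297) = 0.8647 kmol/m³.
Y_N = C_N/C_{M0} = 0.8647/4.76 = 0.182.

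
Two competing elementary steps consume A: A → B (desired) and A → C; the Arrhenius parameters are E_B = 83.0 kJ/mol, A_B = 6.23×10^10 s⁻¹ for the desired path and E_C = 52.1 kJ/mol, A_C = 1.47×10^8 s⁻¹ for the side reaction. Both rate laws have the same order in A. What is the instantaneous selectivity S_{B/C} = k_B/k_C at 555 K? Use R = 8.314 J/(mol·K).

0.523

k_B/k_C = (A_B/A_C)·exp[−(E_B−E_C)/(RT)] = (A_B/A_C)·exp[(E_C−E_B)/(RT)].
(E_C−E_B)/(RT) = (52.1−83.0)×10³/(8.314×555) = -30900/4614 = -6.697.
k_B/k_C = (6.23×10^10/1.47×10^8)·exp(-6.697) = 423.8 × 0.001235 = 0.523.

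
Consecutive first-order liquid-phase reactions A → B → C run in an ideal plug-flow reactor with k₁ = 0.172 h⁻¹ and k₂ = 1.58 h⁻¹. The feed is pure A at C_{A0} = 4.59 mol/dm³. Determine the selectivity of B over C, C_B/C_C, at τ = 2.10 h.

0.363

The intermediate concentration in a first-order A→B→C sequence is C_B = k₁C_{A0}(e^(−k₁τ) − e^(−k₂τ))/(k₂−k₁).
e^(−k₁τ) = e^(−0.172×2.10) = e^(−0.3612) = 0.6968; e^(−k₂τ) = e^(−3.318) = 0.03623.
C_B = 0.172×4.59/(1.58−0.172) × (0.6968−0.03623) = 0.5607×0.6606 = 0.3704 mol/dm³.
C_A = C_{A0}e^(−k₁τ) = 3.198 mol/dm³, so C_C = C_{A0}−C_A−C_B = 1.021 mol/dm³; C_B/C_C = 0.363.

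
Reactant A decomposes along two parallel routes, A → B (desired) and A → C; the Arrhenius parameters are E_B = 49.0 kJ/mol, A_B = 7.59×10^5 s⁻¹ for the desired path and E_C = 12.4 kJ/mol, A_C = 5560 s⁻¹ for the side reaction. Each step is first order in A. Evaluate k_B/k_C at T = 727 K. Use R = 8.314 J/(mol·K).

k_B/k_C = (A_B/A_C)·exp[−(E_B−E_C)/(RT)] = (A_B/A_C)·exp[(E_C−E_B)/(RT)].
(E_C−E_B)/(RT) = (12.4−49.0)×10³/(8.314×727) = -36600/6044 = -6.055.
k_B/k_C = (7.59×10^5/5560)·exp(-6.055) = 136.5 × 0.002345 = 0.320.
Since E_B > E_C, raising the temperature improves selectivity toward B.

0.320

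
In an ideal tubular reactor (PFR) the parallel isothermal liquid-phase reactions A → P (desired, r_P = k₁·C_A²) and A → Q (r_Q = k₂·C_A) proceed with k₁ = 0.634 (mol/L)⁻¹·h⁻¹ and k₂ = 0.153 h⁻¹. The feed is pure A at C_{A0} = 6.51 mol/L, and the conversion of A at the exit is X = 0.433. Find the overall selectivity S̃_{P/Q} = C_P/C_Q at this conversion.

C_A = C_{A0}(1−X) = 3.691 mol/L.
Along a PFR/batch, dC_Q/dC_A = −r_Q/(r_P+r_Q) = −k₂/(k₂+k₁·C_A).
Integrating from C_{A0} to C_A: C_Q = (0.153/0.634)·ln[(0.153+0.634·6.51)/(0.153+0.634·3.69)] = 0.2413·ln(4.280/2.493) = 0.1304 mol/L.
Then C_P = (C_{A0}−C_A) − C_Q = 2.819 − 0.1304 = 2.688 mol/L.
S̃_{P/Q} = C_P/C_Q = 2.688/0.1304 = 20.6.

20.6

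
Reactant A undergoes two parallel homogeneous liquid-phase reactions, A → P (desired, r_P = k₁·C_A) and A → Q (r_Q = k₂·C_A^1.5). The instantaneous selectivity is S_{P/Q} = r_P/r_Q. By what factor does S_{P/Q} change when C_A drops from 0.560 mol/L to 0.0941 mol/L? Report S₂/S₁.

S_{P/Q} = (k₁/k₂)·C_A^-0.5, so S₂/S₁ = (C_{A,2}/C_{A,1})^-0.5.
= (0.0941/0.560)^(-0.5) = (0.1680)^(-0.5) = 2.44.
Selectivity toward P rises as C_A falls — low-concentration operation is favoured.

2.44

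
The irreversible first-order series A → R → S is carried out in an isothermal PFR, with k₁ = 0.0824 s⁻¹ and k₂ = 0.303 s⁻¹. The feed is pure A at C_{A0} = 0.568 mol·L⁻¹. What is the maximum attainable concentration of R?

For a first-order series the maximum intermediate yield is C_{R,max}/C_{A0} = (k₁/k₂)^[k₂/(k₂−k₁)].
= (0.0824/0.303)^(0.303/(0.303−0.0824)) = (0.2719)^(1.374) = 0.1672.
C_{R,max} = 0.1672×0.568 = 0.0950 mol·L⁻¹.

0.0950 mol·L⁻¹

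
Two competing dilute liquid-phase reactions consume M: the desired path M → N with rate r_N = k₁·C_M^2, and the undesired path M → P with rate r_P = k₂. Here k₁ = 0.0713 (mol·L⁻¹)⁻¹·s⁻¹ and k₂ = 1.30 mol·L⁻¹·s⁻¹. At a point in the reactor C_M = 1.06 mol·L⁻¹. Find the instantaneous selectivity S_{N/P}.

S_{N/P} = r_N/r_P = (k₁·C_M^2)/(k₂) = (k₁/k₂)·C_M^2.
= (0.0713×1.060^2) / (1.30) = 0.08011/1.300 = 0.0616.
Since the desired path is higher order in M, keeping C_M high (PFR or concentrated feed) favours N.

0.0616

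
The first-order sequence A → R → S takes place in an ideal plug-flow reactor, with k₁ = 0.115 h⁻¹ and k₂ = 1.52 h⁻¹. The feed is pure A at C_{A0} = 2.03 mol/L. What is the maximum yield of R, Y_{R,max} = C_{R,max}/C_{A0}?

Evaluating C_R at τ_opt = ln(k₂/k₁)/(k₂−k₁) gives C_{R,max}/C_{A0} = (k₁/k₂)^[k₂/(k₂−k₁)].
= (0.115/1.52)^(1.52/(1.52−0.115)) = (0.07566)^(1.082) = 0.06125.

0.0612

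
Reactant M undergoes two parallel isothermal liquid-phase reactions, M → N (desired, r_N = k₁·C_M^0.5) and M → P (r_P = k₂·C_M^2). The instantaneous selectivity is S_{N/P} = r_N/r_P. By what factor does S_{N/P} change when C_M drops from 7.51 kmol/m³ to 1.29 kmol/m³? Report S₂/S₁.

14.0

S_{N/P} = (k₁/k₂)·C_M^-1.5, so S₂/S₁ = (C_{M,2}/C_{M,1})^-1.5.
= (1.29/7.51)^(-1.5) = (0.1718)^(-1.5) = 14.0.
Selectivity toward N rises as C_M falls — low-concentration operation is favoured.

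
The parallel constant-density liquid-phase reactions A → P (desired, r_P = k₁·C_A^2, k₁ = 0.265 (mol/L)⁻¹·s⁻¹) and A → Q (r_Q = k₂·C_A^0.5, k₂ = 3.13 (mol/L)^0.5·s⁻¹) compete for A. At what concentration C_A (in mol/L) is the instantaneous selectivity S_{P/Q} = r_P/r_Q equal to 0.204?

S_{P/Q} = (k₁/k₂)·C_A^1.5 ⇒ C_A = (S·k₂/k₁)^(1/1.5).
= (0.204×3.13/0.265)^(0.6667) = (2.410)^(0.6667) = 1.80 mol/L.

1.80 mol/L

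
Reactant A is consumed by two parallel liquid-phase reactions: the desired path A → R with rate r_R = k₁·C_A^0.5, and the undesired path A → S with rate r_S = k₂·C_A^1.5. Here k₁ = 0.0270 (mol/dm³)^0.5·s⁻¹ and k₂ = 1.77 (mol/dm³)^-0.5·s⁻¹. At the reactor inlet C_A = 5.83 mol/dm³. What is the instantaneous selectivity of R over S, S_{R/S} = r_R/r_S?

0.00262

S_{R/S} = r_R/r_S = (k₁·C_A^0.5)/(k₂·C_A^1.5) = (k₁/k₂)·C_A⁻¹.
= (0.0270×5.830^0.5) / (1.77×5.830^1.5) = 0.06519/24.92 = 0.00262.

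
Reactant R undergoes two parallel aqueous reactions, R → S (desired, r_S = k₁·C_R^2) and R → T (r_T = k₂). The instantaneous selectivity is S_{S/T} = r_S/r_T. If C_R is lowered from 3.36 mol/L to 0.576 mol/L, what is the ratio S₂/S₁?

S_{S/T} = (k₁/k₂)·C_R^2, so S₂/S₁ = (C_{R,2}/C_{R,1})^2.
= (0.576/3.36)^2 = (0.1714)^2 = 0.0294.

0.0294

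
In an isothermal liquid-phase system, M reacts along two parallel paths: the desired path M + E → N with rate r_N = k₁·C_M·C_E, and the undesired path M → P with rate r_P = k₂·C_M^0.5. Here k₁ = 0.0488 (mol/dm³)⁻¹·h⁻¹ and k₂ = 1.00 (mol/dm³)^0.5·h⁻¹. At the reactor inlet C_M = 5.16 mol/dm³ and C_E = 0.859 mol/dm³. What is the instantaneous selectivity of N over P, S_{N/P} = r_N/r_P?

S_{N/P} = r_N/r_P = (k₁·C_M·C_E)/(k₂·C_M^0.5) = (k₁/k₂)·C_M^0.5·C_E.
= (0.0488×5.160×0.8590) / (1.00×5.160^0.5) = 0.2163/2.272 = 0.0952.

0.0952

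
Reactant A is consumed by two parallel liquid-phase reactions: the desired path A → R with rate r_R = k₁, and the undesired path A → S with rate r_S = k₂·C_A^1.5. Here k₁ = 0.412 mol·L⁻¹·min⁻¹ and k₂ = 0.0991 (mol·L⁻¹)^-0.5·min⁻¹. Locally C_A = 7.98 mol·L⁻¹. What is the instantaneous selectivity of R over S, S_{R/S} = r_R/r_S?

S_{R/S} = r_R/r_S = (k₁)/(k₂·C_A^1.5) = (k₁/k₂)·C_A^-1.5.
= (0.412) / (0.0991×7.980^1.5) = 0.4120/2.234 = 0.184.

0.184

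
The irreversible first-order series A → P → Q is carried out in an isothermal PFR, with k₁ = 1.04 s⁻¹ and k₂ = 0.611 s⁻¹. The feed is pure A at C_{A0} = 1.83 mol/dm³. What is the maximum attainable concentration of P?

0.858 mol/dm³

Evaluating C_P at τ_opt = ln(k₂/k₁)/(k₂−k₁) gives C_{P,max}/C_{A0} = (k₁/k₂)^[k₂/(k₂−k₁)].
= (1.04/0.611)^(0.611/(0.611−1.04)) = (1.702)^(-1.424) = 0.4688.
C_{P,max} = 0.4688×1.83 = 0.858 mol/dm³.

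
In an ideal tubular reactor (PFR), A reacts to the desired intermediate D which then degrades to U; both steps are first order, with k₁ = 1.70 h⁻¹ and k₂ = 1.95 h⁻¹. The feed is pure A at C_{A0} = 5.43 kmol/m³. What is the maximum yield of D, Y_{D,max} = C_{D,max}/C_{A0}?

For a first-order series the maximum intermediate yield is C_{D,max}/C_{A0} = (k₁/k₂)^[k₂/(k₂−k₁)].
= (1.70/1.95)^(1.95/(1.95−1.70)) = (0.8718)^(7.800) = 0.3430.

0.343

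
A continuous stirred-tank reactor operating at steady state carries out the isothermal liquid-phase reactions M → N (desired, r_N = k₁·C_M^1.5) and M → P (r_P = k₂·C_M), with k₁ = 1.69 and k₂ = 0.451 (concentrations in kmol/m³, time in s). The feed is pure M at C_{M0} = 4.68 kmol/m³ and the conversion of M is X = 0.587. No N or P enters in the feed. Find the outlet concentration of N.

Exit C_M = C_{M0}(1−X) = 4.68×0.413 = 1.933 kmol/m³.
In a CSTR the entire volume is at exit conditions, so r_N = 1.69×1.933^1.5 = 4.541 and r_P = 0.451×1.933 = 0.8717.
Fraction of consumed M going to N: r_N/(r_N+r_P) = 0.8390.
C_N = 0.8390·C_{M0}·X = 0.8390×4.68×0.587 = 2.30 kmol/m³.

2.30 kmol/m³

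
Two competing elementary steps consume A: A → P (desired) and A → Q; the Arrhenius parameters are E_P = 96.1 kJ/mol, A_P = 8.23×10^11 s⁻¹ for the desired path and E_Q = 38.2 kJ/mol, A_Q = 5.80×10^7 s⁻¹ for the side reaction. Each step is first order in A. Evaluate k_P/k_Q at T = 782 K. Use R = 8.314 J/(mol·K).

With equal orders, S_{P/Q} = k_P/k_Q = (A_P/A_Q)·exp[(E_Q−E_P)/(RT)].
(E_Q−E_P)/(RT) = (38.2−96.1)×10³/(8.314×782) = -57900/6502 = -8.906.
k_P/k_Q = (8.23×10^11/5.80×10^7)·exp(-8.906) = 14190 × 1.356×10^-4 = 1.92.
Since E_P > E_Q, raising the temperature improves selectivity toward P.

1.92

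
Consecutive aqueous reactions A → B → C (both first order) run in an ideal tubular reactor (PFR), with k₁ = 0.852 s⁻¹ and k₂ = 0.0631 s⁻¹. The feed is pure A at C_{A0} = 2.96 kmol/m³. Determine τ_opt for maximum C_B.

3.30 s

Setting dC_B/dτ = 0 gives τ_opt = ln(k₂/k₁)/(k₂−k₁).
= ln(0.0631/0.852)/(0.0631−0.852) = ln(0.07406)/-0.7889 = -2.603/-0.7889 = 3.30 s.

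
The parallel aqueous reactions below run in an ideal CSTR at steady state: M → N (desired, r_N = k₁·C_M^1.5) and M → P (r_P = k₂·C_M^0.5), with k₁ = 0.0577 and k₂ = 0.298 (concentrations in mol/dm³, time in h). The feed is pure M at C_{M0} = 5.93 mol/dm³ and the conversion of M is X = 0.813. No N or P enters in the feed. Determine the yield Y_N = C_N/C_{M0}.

0.144

Exit C_M = C_{M0}(1−X) = 5.93×0.187 = 1.109 mol/dm³.
A CSTR operates uniformly at the exit composition, giving r_N = 0.06738 and r_P = 0.3138 (each k·C_M^n at C_M = 1.109).
Fraction of consumed M going to N: r_N/(r_N+r_P) = 0.1768.
C_N = 0.1768·C_{M0}·X = 0.1768×5.93×0.813 = 0.852 mol/dm³; Y_N = C_N/C_{M0} = 0.144.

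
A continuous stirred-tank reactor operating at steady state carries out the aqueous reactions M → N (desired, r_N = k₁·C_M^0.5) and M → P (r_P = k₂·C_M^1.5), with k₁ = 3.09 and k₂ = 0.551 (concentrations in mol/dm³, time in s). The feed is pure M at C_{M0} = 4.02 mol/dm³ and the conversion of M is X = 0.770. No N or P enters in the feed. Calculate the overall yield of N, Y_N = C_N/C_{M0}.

0.661

Exit C_M = C_{M0}(1−X) = 4.02×0.230 = 0.9246 mol/dm³.
Rates in a CSTR are evaluated at the outlet concentration: r_N = 3.09×0.9246^0.5 = 2.971, r_P = 0.551×0.9246^1.5 = 0.4899.
Fraction of consumed M going to N: r_N/(r_N+r_P) = 0.8585.
C_N = 0.8585·C_{M0}·X = 0.8585×4.02×0.770 = 2.66 mol/dm³; Y_N = C_N/C_{M0} = 0.661.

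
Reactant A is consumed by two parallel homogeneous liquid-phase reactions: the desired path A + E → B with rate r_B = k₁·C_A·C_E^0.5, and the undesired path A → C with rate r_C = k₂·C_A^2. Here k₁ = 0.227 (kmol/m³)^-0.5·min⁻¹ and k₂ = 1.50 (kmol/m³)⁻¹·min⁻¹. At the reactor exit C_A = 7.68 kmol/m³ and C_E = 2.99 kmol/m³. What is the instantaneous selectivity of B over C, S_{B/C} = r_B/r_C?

S_{B/C} = r_B/r_C = (k₁·C_A·C_E^0.5)/(k₂·C_A^2) = (k₁/k₂)·C_A⁻¹·C_E^0.5.
= (0.227×7.680×2.990^0.5) / (1.50×7.680^2) = 3.015/88.47 = 0.0341.

0.0341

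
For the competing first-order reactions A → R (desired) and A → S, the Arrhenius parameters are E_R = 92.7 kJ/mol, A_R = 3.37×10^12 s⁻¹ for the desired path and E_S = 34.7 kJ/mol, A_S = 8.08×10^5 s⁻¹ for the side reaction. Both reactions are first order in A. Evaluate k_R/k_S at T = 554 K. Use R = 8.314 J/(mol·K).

With equal orders, S_{R/S} = k_R/k_S = (A_R/A_S)·exp[(E_S−E_R)/(RT)].
(E_S−E_R)/(RT) = (34.7−92.7)×10³/(8.314×554) = -58000/4606 = -12.59.
k_R/k_S = (3.37×10^12/8.08×10^5)·exp(-12.59) = 4.171×10^6 × 3.398×10^-6 = 14.2.
Since E_R > E_S, raising the temperature improves selectivity toward R.

14.2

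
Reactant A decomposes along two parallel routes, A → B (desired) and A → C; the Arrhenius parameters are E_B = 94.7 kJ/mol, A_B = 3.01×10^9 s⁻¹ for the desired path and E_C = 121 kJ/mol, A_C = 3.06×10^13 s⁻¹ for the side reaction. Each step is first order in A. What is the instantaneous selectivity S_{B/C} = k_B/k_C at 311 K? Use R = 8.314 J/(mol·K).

2.57

k_B/k_C = (A_B/A_C)·exp[−(E_B−E_C)/(RT)] = (A_B/A_C)·exp[(E_C−E_B)/(RT)].
(E_C−E_B)/(RT) = (121−94.7)×10³/(8.314×311) = 26300/2586 = 10.17.
k_B/k_C = (3.01×10^9/3.06×10^13)·exp(10.17) = 9.837×10^-5 × 26147 = 2.57.
Since E_B < E_C, lowering the temperature improves selectivity toward B.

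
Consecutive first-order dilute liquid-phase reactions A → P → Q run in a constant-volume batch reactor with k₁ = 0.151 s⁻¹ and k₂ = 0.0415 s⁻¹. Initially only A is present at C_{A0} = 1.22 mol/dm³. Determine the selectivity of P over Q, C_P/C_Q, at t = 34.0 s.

0.493

Solving the coupled first-order balances gives C_P(t) = [k₁/(k₂−k₁)]·C_{A0}·(e^(−k₁t) − e^(−k₂t)).
e^(−k₁t) = e^(−0.151×34.0) = e^(−5.134) = 0.005893; e^(−k₂t) = e^(−1.411) = 0.2439.
C_P = 0.151×1.22/(0.0415−0.151) × (0.005893−0.2439) = (-1.682)×(-0.2380) = 0.4004 mol/dm³.
C_A = C_{A0}e^(−k₁t) = 0.007189 mol/dm³, so C_Q = C_{A0}−C_A−C_P = 0.8124 mol/dm³; C_P/C_Q = 0.493.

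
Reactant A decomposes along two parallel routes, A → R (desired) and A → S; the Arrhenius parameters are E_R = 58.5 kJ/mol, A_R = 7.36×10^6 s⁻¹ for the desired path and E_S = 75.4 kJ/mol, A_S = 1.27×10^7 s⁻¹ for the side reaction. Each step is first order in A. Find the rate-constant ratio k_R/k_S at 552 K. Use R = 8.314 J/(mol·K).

Since both paths have the same order in A, the concentration cancels and S_{R/S} = k_R/k_S = (A_R/A_S)·exp[(E_S−E_R)/(RT)].
(E_S−E_R)/(RT) = (75.4−58.5)×10³/(8.314×552) = 16900/4589 = 3.682.
k_R/k_S = (7.36×10^6/1.27×10^7)·exp(3.682) = 0.5795 × 39.74 = 23.0.

23.0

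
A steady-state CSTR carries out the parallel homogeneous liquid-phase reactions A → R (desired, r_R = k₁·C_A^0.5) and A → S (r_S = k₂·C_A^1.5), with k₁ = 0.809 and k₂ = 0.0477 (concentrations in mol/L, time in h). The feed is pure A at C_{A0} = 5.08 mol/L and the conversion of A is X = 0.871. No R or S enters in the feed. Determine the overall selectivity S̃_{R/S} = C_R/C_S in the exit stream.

25.9

Exit C_A = C_{A0}(1−X) = 5.08×0.129 = 0.6553 mol/L.
In a CSTR the entire volume is at exit conditions, so r_R = 0.809×0.6553^0.5 = 0.6549 and r_S = 0.0477×0.6553^1.5 = 0.02530.
Overall selectivity = C_R/C_S = r_Rτ/(r_Sτ) = r_R/r_S = 25.9.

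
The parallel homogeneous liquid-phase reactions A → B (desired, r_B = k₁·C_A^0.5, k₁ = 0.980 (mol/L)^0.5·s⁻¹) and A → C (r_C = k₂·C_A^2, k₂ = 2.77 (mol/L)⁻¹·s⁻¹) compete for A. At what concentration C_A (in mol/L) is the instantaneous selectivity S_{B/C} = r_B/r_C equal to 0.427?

0.882 mol/L

S_{B/C} = (k₁/k₂)·C_A^-1.5 ⇒ C_A = (S·k₂/k₁)^(1/(-1.5)).
= (0.427×2.77/0.980)^(-0.6667) = (1.207)^(-0.6667) = 0.882 mol/L.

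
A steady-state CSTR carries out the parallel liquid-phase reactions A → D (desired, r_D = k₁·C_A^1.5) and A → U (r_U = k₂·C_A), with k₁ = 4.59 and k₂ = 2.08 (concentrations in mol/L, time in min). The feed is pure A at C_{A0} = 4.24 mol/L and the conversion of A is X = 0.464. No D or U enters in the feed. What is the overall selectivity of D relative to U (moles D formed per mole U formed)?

3.33

Exit C_A = C_{A0}(1−X) = 4.24×0.536 = 2.273 mol/L.
A CSTR operates uniformly at the exit composition, giving r_D = 15.73 and r_U = 4.727 (each k·C_A^n at C_A = 2.273).
Overall selectivity = C_D/C_U = r_Dτ/(r_Uτ) = r_D/r_U = 3.33.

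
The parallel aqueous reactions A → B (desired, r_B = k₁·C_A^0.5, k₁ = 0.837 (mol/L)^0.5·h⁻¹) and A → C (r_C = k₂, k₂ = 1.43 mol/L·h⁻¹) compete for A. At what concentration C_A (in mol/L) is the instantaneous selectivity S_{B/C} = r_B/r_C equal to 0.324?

S_{B/C} = (k₁/k₂)·C_A^0.5 ⇒ C_A = (S·k₂/k₁)^(2).
= (0.324×1.43/0.837)^(2) = (0.5535)^(2) = 0.306 mol/L.

0.306 mol/L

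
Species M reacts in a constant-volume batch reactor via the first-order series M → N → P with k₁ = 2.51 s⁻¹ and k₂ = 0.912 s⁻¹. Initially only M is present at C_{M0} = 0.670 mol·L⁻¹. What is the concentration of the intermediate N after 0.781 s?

Solving the coupled first-order balances gives C_N(t) = [k₁/(k₂−k₁)]·C_{M0}·(e^(−k₁t) − e^(−k₂t)).
e^(−k₁t) = e^(−2.51×0.781) = e^(−1.960) = 0.1408; e^(−k₂t) = e^(−0.7123) = 0.4905.
C_N = 2.51×0.670/(0.912−2.51) × (0.1408−0.4905) = (-1.052)×(-0.3497) = 0.3680 mol·L⁻¹.

0.368 mol·L⁻¹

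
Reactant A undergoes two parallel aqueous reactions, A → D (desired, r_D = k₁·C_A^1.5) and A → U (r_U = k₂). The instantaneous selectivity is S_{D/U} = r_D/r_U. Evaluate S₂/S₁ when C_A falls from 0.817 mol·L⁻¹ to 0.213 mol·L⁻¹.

0.133

S_{D/U} = (k₁/k₂)·C_A^1.5, so S₂/S₁ = (C_{A,2}/C_{A,1})^1.5.
= (0.213/0.817)^1.5 = (0.2607)^1.5 = 0.133.
Selectivity toward D falls as C_A falls — high-concentration operation is favoured.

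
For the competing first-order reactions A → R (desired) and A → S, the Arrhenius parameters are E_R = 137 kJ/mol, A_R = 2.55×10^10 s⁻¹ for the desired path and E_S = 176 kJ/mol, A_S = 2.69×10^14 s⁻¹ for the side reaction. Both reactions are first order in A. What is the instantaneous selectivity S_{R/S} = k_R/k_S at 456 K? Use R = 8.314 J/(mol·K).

k_R/k_S = (A_R/A_S)·exp[−(E_R−E_S)/(RT)] = (A_R/A_S)·exp[(E_S−E_R)/(RT)].
(E_S−E_R)/(RT) = (176−137)×10³/(8.314×456) = 39000/3791 = 10.29.
k_R/k_S = (2.55×10^10/2.69×10^14)·exp(10.29) = 9.480×10^-5 × 29349 = 2.78.
Since E_R < E_S, lowering the temperature improves selectivity toward R.

2.78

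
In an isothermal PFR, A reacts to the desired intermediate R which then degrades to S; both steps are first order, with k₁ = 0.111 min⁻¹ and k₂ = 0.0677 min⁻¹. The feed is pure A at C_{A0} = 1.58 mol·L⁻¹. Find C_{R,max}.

0.729 mol·L⁻¹

For a first-order series the maximum intermediate yield is C_{R,max}/C_{A0} = (k₁/k₂)^[k₂/(k₂−k₁)].
= (0.111/0.0677)^(0.0677/(0.0677−0.111)) = (1.640)^(-1.564) = 0.4616.
C_{R,max} = 0.4616×1.58 = 0.729 mol·L⁻¹.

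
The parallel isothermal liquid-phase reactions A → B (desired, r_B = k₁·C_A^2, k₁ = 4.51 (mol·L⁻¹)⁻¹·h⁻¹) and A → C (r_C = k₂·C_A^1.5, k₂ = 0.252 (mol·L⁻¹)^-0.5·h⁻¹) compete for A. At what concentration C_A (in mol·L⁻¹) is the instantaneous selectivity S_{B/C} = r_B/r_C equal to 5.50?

0.0944 mol·L⁻¹

S_{B/C} = (k₁/k₂)·C_A^0.5 ⇒ C_A = (S·k₂/k₁)^(2).
= (5.50×0.252/4.51)^(2) = (0.3073)^(2) = 0.0944 mol·L⁻¹.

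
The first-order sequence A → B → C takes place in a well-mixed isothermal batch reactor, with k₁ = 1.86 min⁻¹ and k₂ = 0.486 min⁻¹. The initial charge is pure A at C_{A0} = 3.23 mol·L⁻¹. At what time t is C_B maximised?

The intermediate peaks when r₁ = r₂, i.e. k₁e^(−k₁t) = k₂e^(−k₂t), giving t_opt = ln(k₂/k₁)/(k₂−k₁).
= ln(0.486/1.86)/(0.486−1.86) = ln(0.2613)/-1.374 = -1.342/-1.374 = 0.977 min.

0.977 min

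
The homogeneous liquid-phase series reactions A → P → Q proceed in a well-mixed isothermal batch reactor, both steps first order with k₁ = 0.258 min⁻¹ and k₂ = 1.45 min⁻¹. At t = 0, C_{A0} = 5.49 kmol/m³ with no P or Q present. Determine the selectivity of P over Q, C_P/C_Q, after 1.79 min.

Solving the coupled first-order balances gives C_P(t) = [k₁/(k₂−k₁)]·C_{A0}·(e^(−k₁t) − e^(−k₂t)).
e^(−k₁t) = e^(−0.258×1.79) = e^(−0.4618) = 0.6301; e^(−k₂t) = e^(−2.595) = 0.07461.
C_P = 0.258×5.49/(1.45−0.258) × (0.6301−0.07461) = 1.188×0.5555 = 0.6601 kmol/m³.
C_A = C_{A0}e^(−k₁t) = 3.459 kmol/m³, so C_Q = C_{A0}−C_A−C_P = 1.370 kmol/m³; C_P/C_Q = 0.482.

0.482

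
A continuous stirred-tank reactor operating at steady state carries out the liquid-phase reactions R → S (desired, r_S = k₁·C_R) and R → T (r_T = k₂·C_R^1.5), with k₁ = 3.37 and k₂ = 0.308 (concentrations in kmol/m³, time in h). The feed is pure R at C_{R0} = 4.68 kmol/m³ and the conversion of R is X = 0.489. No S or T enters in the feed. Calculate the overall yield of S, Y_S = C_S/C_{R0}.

0.428

Exit C_R = C_{R0}(1−X) = 4.68×0.511 = 2.391 kmol/m³.
A CSTR operates uniformly at the exit composition, giving r_S = 8.059 and r_T = 1.139 (each k·C_R^n at C_R = 2.391).
Fraction of consumed R going to S: r_S/(r_S+r_T) = 0.8762.
C_S = 0.8762·C_{R0}·X = 0.8762×4.68×0.489 = 2.01 kmol/m³; Y_S = C_S/C_{R0} = 0.428.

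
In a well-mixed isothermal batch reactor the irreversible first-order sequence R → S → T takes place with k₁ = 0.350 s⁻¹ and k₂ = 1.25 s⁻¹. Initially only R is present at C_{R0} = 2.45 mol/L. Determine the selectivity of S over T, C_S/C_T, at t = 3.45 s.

The intermediate concentration in a first-order A→B→C sequence is C_S = k₁C_{R0}(e^(−k₁t) − e^(−k₂t))/(k₂−k₁).
e^(−k₁t) = e^(−0.350×3.45) = e^(−1.208) = 0.2989; e^(−k₂t) = e^(−4.312) = 0.01340.
C_S = 0.350×2.45/(1.25−0.350) × (0.2989−0.01340) = 0.9528×0.2855 = 0.2721 mol/L.
C_R = C_{R0}e^(−k₁t) = 0.7324 mol/L, so C_T = C_{R0}−C_R−C_S = 1.446 mol/L; C_S/C_T = 0.188.

0.188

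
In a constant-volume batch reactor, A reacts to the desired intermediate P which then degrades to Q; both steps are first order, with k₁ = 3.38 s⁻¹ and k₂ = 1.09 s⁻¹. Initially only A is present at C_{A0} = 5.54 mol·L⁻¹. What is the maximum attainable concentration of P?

3.23 mol·L⁻¹

Evaluating C_P at t_opt = ln(k₂/k₁)/(k₂−k₁) gives C_{P,max}/C_{A0} = (k₁/k₂)^[k₂/(k₂−k₁)].
= (3.38/1.09)^(1.09/(1.09−3.38)) = (3.101)^(-0.4760) = 0.5835.
C_{P,max} = 0.5835×5.54 = 3.23 mol·L⁻¹.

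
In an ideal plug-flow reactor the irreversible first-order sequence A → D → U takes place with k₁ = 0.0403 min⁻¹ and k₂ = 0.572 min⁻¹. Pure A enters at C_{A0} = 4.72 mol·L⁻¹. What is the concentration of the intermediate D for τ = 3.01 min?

0.253 mol·L⁻¹

Solving the coupled first-order balances gives C_D(τ) = [k₁/(k₂−k₁)]·C_{A0}·(e^(−k₁τ) − e^(−k₂τ)).
e^(−k₁τ) = e^(−0.0403×3.01) = e^(−0.1213) = 0.8858; e^(−k₂τ) = e^(−1.722) = 0.1788.
C_D = 0.0403×4.72/(0.572−0.0403) × (0.8858−0.1788) = 0.3578×0.7070 = 0.2529 mol·L⁻¹.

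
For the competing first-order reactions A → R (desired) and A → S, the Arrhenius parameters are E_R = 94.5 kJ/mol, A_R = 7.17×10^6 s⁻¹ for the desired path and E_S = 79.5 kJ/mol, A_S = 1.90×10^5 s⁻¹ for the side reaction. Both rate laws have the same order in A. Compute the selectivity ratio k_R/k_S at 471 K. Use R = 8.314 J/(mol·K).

0.819

Since both paths have the same order in A, the concentration cancels and S_{R/S} = k_R/k_S = (A_R/A_S)·exp[(E_S−E_R)/(RT)].
(E_S−E_R)/(RT) = (79.5−94.5)×10³/(8.314×471) = -15000/3916 = -3.831.
k_R/k_S = (7.17×10^6/1.90×10^5)·exp(-3.831) = 37.74 × 0.02170 = 0.819.
Since E_R > E_S, raising the temperature improves selectivity toward R.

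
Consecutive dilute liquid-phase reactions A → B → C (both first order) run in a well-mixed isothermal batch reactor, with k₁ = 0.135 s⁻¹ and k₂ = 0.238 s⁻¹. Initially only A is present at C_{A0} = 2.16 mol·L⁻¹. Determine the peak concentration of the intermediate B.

0.583 mol·L⁻¹

For a first-order series the maximum intermediate yield is C_{B,max}/C_{A0} = (k₁/k₂)^[k₂/(k₂−k₁)].
= (0.135/0.238)^(0.238/(0.238−0.135)) = (0.5672)^(2.311) = 0.2698.
C_{B,max} = 0.2698×2.16 = 0.583 mol·L⁻¹.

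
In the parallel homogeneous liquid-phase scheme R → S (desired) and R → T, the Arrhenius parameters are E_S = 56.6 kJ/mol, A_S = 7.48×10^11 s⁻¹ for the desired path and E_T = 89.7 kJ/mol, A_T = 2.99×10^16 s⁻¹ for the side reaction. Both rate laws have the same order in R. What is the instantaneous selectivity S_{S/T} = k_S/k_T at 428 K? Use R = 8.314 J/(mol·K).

0.274

k_S/k_T = (A_S/A_T)·exp[−(E_S−E_T)/(RT)] = (A_S/A_T)·exp[(E_T−E_S)/(RT)].
(E_T−E_S)/(RT) = (89.7−56.6)×10³/(8.314×428) = 33100/3558 = 9.302.
k_S/k_T = (7.48×10^11/2.99×10^16)·exp(9.302) = 2.502×10^-5 × 10959 = 0.274.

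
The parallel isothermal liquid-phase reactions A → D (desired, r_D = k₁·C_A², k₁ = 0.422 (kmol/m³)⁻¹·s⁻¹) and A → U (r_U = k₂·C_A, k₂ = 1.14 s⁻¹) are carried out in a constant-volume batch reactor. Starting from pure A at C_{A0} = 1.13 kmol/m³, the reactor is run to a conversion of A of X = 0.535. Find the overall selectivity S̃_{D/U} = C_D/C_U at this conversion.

C_A = C_{A0}(1−X) = 0.5254 kmol/m³.
Along a PFR/batch, dC_U/dC_A = −r_U/(r_D+r_U) = −k₂/(k₂+k₁·C_A).
Integrating from C_{A0} to C_A: C_U = (1.14/0.422)·ln[(1.14+0.422·1.13)/(1.14+0.422·0.525)] = 2.701·ln(1.617/1.362) = 0.4639 kmol/m³.
Then C_D = (C_{A0}−C_A) − C_U = 0.6046 − 0.4639 = 0.1407 kmol/m³.
S̃_{D/U} = C_D/C_U = 0.1407/0.4639 = 0.303.

0.303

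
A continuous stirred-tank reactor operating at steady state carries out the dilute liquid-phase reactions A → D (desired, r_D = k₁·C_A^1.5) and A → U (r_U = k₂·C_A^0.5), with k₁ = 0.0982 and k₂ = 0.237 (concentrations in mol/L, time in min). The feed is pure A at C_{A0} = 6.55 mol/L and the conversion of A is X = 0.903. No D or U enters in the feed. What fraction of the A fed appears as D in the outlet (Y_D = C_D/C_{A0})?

Exit C_A = C_{A0}(1−X) = 6.55×0.0970 = 0.6353 mol/L.
Rates in a CSTR are evaluated at the outlet concentration: r_D = 0.0982×0.6353^1.5 = 0.04973, r_U = 0.237×0.6353^0.5 = 0.1889.
Fraction of consumed A going to D: r_D/(r_D+r_U) = 0.2084.
C_D = 0.2084·C_{A0}·X = 0.2084×6.55×0.903 = 1.23 mol/L; Y_D = C_D/C_{A0} = 0.188.

0.188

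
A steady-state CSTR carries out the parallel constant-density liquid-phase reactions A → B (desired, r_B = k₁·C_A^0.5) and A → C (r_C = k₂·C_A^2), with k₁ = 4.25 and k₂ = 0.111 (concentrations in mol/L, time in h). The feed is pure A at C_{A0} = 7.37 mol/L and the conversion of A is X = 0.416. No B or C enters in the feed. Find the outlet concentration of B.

2.49 mol/L

Exit C_A = C_{A0}(1−X) = 7.37×0.584 = 4.304 mol/L.
Rates in a CSTR are evaluated at the outlet concentration: r_B = 4.25×4.304^0.5 = 8.817, r_C = 0.111×4.304^2 = 2.056.
Fraction of consumed A going to B: r_B/(r_B+r_C) = 0.8109.
C_B = 0.8109·C_{A0}·X = 0.8109×7.37×0.416 = 2.49 mol/L.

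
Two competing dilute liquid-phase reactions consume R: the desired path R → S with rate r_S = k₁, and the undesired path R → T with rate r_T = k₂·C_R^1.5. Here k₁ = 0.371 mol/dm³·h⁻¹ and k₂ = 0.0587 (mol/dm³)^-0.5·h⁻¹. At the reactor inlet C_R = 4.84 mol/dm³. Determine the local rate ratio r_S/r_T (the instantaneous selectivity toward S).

S_{S/T} = r_S/r_T = (k₁)/(k₂·C_R^1.5) = (k₁/k₂)·C_R^-1.5.
= (0.371) / (0.0587×4.840^1.5) = 0.3710/0.6250 = 0.594.

0.594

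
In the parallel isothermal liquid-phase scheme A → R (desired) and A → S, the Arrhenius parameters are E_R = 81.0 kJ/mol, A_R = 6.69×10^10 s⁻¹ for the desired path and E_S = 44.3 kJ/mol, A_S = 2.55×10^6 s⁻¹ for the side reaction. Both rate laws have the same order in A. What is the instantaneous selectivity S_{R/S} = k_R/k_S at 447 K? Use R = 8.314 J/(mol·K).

1.35

Since both paths have the same order in A, the concentration cancels and S_{R/S} = k_R/k_S = (A_R/A_S)·exp[(E_S−E_R)/(RT)].
(E_S−E_R)/(RT) = (44.3−81.0)×10³/(8.314×447) = -36700/3716 = -9.875.
k_R/k_S = (6.69×10^10/2.55×10^6)·exp(-9.875) = 26235 × 5.143×10^-5 = 1.35.
Since E_R > E_S, raising the temperature improves selectivity toward R.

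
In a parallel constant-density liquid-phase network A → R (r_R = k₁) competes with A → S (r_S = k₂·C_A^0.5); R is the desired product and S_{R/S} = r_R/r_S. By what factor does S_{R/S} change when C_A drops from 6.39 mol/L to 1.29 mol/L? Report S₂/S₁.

S_{R/S} = (k₁/k₂)·C_A^-0.5, so S₂/S₁ = (C_{A,2}/C_{A,1})^-0.5.
= (1.29/6.39)^(-0.5) = (0.2019)^(-0.5) = 2.23.

2.23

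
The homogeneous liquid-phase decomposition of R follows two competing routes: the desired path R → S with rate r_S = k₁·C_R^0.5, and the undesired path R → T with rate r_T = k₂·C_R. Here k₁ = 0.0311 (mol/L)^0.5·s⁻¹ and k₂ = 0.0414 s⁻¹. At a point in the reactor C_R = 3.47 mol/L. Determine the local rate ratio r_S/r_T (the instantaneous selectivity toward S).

0.403

S_{S/T} = r_S/r_T = (k₁·C_R^0.5)/(k₂·C_R) = (k₁/k₂)·C_R^-0.5.
= (0.0311×3.470^0.5) / (0.0414×3.470) = 0.05793/0.1437 = 0.403.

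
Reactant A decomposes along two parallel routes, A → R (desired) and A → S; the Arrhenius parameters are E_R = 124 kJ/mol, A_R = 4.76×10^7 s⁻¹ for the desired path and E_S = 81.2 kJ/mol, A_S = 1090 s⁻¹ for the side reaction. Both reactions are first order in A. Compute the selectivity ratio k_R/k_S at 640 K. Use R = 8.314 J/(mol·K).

14.0

With equal orders, S_{R/S} = k_R/k_S = (A_R/A_S)·exp[(E_S−E_R)/(RT)].
(E_S−E_R)/(RT) = (81.2−124)×10³/(8.314×640) = -42800/5321 = -8.044.
k_R/k_S = (4.76×10^7/1090)·exp(-8.044) = 43670 × 3.211×10^-4 = 14.0.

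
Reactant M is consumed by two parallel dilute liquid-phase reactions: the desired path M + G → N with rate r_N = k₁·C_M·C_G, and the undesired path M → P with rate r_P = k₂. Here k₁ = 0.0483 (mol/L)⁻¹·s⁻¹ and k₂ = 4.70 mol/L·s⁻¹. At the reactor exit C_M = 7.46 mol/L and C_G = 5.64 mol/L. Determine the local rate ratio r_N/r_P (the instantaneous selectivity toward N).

0.432

S_{N/P} = r_N/r_P = (k₁·C_M·C_G)/(k₂) = (k₁/k₂)·C_M·C_G.
= (0.0483×7.460×5.640) / (4.70) = 2.032/4.700 = 0.432.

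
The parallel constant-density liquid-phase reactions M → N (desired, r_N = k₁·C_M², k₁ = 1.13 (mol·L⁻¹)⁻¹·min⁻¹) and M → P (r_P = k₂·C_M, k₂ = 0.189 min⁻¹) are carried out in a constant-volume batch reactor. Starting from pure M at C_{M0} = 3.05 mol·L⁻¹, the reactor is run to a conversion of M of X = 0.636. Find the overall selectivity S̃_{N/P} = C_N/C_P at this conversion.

11.6

C_M = C_{M0}(1−X) = 1.110 mol·L⁻¹.
Along a PFR/batch, dC_P/dC_M = −r_P/(r_N+r_P) = −k₂/(k₂+k₁·C_M).
Integrating from C_{M0} to C_M: C_P = (0.189/1.13)·ln[(0.189+1.13·3.05)/(0.189+1.13·1.11)] = 0.1673·ln(3.635/1.444) = 0.1545 mol·L⁻¹.
Then C_N = (C_{M0}−C_M) − C_P = 1.940 − 0.1545 = 1.785 mol·L⁻¹.
S̃_{N/P} = C_N/C_P = 1.785/0.1545 = 11.6.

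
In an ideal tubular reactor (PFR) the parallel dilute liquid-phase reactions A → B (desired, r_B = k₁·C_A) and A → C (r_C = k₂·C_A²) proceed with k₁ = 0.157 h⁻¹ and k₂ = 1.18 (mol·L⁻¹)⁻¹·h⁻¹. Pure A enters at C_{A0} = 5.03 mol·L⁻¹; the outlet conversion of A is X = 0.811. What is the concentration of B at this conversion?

0.208 mol·L⁻¹

C_A = C_{A0}(1−X) = 0.9507 mol·L⁻¹.
Along a PFR/batch, dC_B/dC_A = −r_B/(r_B+r_C) = −k₁/(k₁+k₂·C_A).
Integrating from C_{A0} to C_A: C_B = (0.157/1.18)·ln[(0.157+1.18·5.03)/(0.157+1.18·0.951)] = 0.1331·ln(6.092/1.279) = 0.2077 mol·L⁻¹.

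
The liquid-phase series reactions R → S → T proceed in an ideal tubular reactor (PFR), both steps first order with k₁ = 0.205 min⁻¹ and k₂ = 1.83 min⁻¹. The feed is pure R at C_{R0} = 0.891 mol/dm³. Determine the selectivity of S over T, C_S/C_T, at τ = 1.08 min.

0.727

The intermediate concentration in a first-order A→B→C sequence is C_S = k₁C_{R0}(e^(−k₁τ) − e^(−k₂τ))/(k₂−k₁).
e^(−k₁τ) = e^(−0.205×1.08) = e^(−0.2214) = 0.8014; e^(−k₂τ) = e^(−1.976) = 0.1386.
C_S = 0.205×0.891/(1.83−0.205) × (0.8014−0.1386) = 0.1124×0.6628 = 0.07450 mol/dm³.
C_R = C_{R0}e^(−k₁τ) = 0.7140 mol/dm³, so C_T = C_{R0}−C_R−C_S = 0.1025 mol/dm³; C_S/C_T = 0.727.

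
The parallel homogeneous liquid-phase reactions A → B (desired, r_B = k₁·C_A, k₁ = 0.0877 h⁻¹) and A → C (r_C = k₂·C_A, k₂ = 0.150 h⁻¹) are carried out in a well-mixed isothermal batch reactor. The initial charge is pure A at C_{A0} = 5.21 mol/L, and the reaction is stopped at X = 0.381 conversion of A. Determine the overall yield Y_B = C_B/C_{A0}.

C_A = C_{A0}(1−X) = 3.225 mol/L.
Both paths are first order in A, so the instantaneous fraction to B is constant: dC_B/d(−C_A) = k₁/(k₁+k₂) = 0.3690.
C_B = 0.3690·(C_{A0}−C_A) = 0.3690×1.985 = 0.732 mol/L.
Y_B = C_B/C_{A0} = 0.7324/5.21 = 0.141.

0.141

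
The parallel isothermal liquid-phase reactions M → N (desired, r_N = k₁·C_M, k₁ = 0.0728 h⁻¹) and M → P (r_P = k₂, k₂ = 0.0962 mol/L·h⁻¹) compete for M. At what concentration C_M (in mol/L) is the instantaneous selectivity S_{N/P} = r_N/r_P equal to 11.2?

14.8 mol/L

S_{N/P} = (k₁/k₂)·C_M ⇒ C_M = S·k₂/k₁.
= 11.2×0.0962/0.0728 = 14.8 mol/L.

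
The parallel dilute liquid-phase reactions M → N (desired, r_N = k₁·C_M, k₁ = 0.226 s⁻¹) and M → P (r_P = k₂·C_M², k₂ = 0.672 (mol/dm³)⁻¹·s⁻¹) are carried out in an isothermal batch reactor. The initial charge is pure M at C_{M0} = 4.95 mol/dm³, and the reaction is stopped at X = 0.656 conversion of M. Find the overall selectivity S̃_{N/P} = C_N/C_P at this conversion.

C_M = C_{M0}(1−X) = 1.703 mol/dm³.
Along a PFR/batch, dC_N/dC_M = −r_N/(r_N+r_P) = −k₁/(k₁+k₂·C_M).
Integrating from C_{M0} to C_M: C_N = (0.226/0.672)·ln[(0.226+0.672·4.95)/(0.226+0.672·1.70)] = 0.3363·ln(3.552/1.370) = 0.3204 mol/dm³.
C_P = (C_{M0}−C_M)−C_N = 2.927 mol/dm³; S̃_{N/P} = 0.3204/2.927 = 0.109.

0.109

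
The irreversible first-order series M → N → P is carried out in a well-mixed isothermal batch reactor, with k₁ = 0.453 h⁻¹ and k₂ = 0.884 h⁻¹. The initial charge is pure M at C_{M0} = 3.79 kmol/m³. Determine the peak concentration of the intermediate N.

Evaluating C_N at t_opt = ln(k₂/k₁)/(k₂−k₁) gives C_{N,max}/C_{M0} = (k₁/k₂)^[k₂/(k₂−k₁)].
= (0.453/0.884)^(0.884/(0.884−0.453)) = (0.5124)^(2.051) = 0.2538.
C_{N,max} = 0.2538×3.79 = 0.962 kmol/m³.

0.962 kmol/m³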